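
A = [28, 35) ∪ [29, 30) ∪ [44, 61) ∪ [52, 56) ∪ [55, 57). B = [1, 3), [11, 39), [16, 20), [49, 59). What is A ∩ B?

A, merged: [28, 35), [44, 61).
B, merged: [1, 3), [11, 39), [49, 59).
[28, 35) meets the second set on [28, 35).
[44, 61) meets the second set on [49, 59).

[28, 35) ∪ [49, 59)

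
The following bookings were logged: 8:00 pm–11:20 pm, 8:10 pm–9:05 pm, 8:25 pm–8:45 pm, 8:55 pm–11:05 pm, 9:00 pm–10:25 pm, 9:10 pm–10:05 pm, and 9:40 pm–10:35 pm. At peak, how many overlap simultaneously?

5

At 9:40 pm, 5 of the intervals are simultaneously active.
No point has more.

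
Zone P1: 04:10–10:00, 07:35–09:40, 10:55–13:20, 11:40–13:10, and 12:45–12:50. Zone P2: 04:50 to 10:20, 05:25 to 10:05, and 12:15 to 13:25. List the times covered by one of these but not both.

A, merged: 04:10–10:00, 10:55–13:20.
B, merged: 04:50–10:20, 12:15–13:25.
Only in the first: 04:10–04:50, 10:55–12:15.
Only in the second: 10:00–10:20, 13:20–13:25.
Together these are the periods covered by exactly one.

04:10–04:50, 10:00–10:20, 10:55–12:15, 13:20–13:25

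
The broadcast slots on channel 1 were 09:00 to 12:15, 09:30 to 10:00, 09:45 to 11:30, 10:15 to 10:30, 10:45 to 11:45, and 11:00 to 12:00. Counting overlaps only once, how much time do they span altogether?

3 h 15 min

Merged: 09:00–12:15.
Length: 3 h 15 min.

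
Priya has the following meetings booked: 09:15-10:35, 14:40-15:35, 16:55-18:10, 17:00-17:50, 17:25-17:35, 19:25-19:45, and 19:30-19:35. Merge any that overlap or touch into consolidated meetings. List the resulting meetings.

14:40-15:35 is disjoint → start new block.
16:55-18:10 is disjoint → start new block.
17:00-17:50 overlaps/touches 16:55-18:10 → extend to 16:55-18:10.
17:25-17:35 overlaps/touches 16:55-18:10 → extend to 16:55-18:10.
19:25-19:45 is disjoint → start new block.
19:30-19:35 overlaps/touches 19:25-19:45 → extend to 19:25-19:45.

09:15-10:35, 14:40-15:35, 16:55-18:10, 19:25-19:45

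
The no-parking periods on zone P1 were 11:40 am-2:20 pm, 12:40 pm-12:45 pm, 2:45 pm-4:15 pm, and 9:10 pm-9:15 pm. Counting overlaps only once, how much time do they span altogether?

4 h 15 min

Merged: 11:40 am–2:20 pm, 2:45 pm–4:15 pm, 9:10 pm–9:15 pm.
Lengths: 2 h 40 min + 1 h 30 min + 5 min = 4 h 15 min.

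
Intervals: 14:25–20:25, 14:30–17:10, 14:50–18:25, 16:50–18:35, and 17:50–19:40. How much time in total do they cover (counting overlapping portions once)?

Merged: 14:25–20:25.
Length: 6 h.

6 h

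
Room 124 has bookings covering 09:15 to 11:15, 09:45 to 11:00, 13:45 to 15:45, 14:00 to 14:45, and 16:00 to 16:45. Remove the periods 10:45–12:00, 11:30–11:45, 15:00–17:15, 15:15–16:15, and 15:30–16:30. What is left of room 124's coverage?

09:15–10:45, 13:45–15:00

First set merges to 09:15–11:15, 13:45–15:45, 16:00–16:45.
Second set merges to 10:45–12:00, 15:00–17:15.
09:15–11:15 with B removed leaves 09:15–10:45.
13:45–15:45 with B removed leaves 13:45–15:00.
16:00–16:45 lies entirely inside B → drops out.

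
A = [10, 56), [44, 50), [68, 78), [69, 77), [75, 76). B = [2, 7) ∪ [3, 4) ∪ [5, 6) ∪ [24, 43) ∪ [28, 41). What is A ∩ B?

[24, 43)

Merge the first list: [10, 56), [68, 78).
Merge the second list: [2, 7), [24, 43).
[10, 56) meets the second set on [24, 43).
[68, 78): no overlap with the second set.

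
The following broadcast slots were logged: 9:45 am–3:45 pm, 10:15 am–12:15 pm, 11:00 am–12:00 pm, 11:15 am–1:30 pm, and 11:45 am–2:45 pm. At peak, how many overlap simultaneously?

Walk the sorted start/end points keeping a running depth.
The depth first hits 5 at 11:45 am.

5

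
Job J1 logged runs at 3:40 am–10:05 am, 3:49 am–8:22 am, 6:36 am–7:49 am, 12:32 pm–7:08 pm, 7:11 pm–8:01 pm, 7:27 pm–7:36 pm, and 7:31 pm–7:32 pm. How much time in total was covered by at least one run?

Merged: 3:40 am-10:05 am, 12:32 pm-7:08 pm, 7:11 pm-8:01 pm.
Lengths: 6 h 25 min + 6 h 36 min + 50 min = 13 h 51 min.

13 h 51 min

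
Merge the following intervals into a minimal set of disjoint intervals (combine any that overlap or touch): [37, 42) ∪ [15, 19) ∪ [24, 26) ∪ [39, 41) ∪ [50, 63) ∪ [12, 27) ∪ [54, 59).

Sort by start: [12, 27), [15, 19), [24, 26), [37, 42), [39, 41), [50, 63), [54, 59).
[15, 19) overlaps/touches [12, 27) → extend to [12, 27).
[24, 26) overlaps/touches [12, 27) → extend to [12, 27).
[37, 42) is disjoint → start new block.
[39, 41) overlaps/touches [37, 42) → extend to [37, 42).
[50, 63) is disjoint → start new block.
[54, 59) overlaps/touches [50, 63) → extend to [50, 63).

[12, 27) ∪ [37, 42) ∪ [50, 63)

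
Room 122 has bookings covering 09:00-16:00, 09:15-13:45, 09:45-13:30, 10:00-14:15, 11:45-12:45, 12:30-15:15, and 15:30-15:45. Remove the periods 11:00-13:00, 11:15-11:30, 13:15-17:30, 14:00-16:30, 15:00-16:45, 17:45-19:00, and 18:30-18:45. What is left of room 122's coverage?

A, merged: 09:00–16:00.
B, merged: 11:00–13:00, 13:15–17:30, 17:45–19:00.
09:00–16:00 with B removed leaves 09:00–11:00, 13:00–13:15.

09:00–11:00, 13:00–13:15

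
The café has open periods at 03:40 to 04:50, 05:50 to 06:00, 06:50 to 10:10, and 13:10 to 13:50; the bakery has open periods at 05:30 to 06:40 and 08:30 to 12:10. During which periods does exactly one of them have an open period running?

A but not B: 03:40–04:50, 06:50–08:30, 13:10–13:50.
B but not A: 05:30–05:50, 06:00–06:40, 10:10–12:10.
Combining gives A △ B.

03:40–04:50, 05:30–05:50, 06:00–06:40, 06:50–08:30, 10:10–12:10, 13:10–13:50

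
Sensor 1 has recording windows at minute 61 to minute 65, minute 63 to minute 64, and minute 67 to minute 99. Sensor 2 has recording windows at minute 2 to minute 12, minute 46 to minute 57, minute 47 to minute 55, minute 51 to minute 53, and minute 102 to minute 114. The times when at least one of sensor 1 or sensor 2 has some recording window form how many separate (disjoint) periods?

5

A, merged: minute 61 to minute 65, minute 67 to minute 99.
B, merged: minute 2 to minute 12, minute 46 to minute 57, minute 102 to minute 114.
A ∪ B = minute 2 to minute 12, minute 46 to minute 57, minute 61 to minute 65, minute 67 to minute 99, minute 102 to minute 114.
That is 5 disjoint pieces.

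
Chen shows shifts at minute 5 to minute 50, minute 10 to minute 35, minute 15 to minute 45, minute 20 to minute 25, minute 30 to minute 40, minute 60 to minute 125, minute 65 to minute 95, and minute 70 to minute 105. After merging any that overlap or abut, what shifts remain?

minute 5 to minute 50, minute 60 to minute 125

minute 10 to minute 35 overlaps/touches minute 5 to minute 50 → extend to minute 5 to minute 50.
minute 15 to minute 45 overlaps/touches minute 5 to minute 50 → extend to minute 5 to minute 50.
minute 20 to minute 25 overlaps/touches minute 5 to minute 50 → extend to minute 5 to minute 50.
minute 30 to minute 40 overlaps/touches minute 5 to minute 50 → extend to minute 5 to minute 50.
minute 60 to minute 125 is disjoint → start new block.
minute 65 to minute 95 overlaps/touches minute 60 to minute 125 → extend to minute 60 to minute 125.
minute 70 to minute 105 overlaps/touches minute 60 to minute 125 → extend to minute 60 to minute 125.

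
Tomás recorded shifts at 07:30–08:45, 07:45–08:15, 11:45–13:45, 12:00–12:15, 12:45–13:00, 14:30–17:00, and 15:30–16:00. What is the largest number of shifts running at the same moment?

2

At 07:45, 2 of the intervals are simultaneously active.
No point has more.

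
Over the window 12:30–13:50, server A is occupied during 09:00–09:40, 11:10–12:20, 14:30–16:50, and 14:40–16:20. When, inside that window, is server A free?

Covered (merged): 09:00–09:40, 11:10–12:20, 14:30–16:50.
Gaps within 12:30–13:50: 12:30–13:50.

12:30–13:50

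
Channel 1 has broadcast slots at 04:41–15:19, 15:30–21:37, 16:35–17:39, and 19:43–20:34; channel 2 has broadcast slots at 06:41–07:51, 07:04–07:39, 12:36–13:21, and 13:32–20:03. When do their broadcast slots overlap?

A, merged: 04:41–15:19, 15:30–21:37.
B, merged: 06:41–07:51, 12:36–13:21, 13:32–20:03.
04:41–15:19 meets the second set on 06:41–07:51, 12:36–13:21, 13:32–15:19.
15:30–21:37 meets the second set on 15:30–20:03.

06:41–07:51, 12:36–13:21, 13:32–15:19, 15:30–20:03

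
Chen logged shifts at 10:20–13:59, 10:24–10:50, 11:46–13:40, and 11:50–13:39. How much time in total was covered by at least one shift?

3 h 39 min

Merged: 10:20–13:59.
Length: 3 h 39 min.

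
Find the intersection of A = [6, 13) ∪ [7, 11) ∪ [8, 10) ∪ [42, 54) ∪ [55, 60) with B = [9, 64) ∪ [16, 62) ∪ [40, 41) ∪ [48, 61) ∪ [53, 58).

A, merged: [6, 13), [42, 54), [55, 60).
B, merged: [9, 64).
[6, 13) overlaps B on [9, 13).
[42, 54) overlaps B on [42, 54).
[55, 60) overlaps B on [55, 60).

[9, 13) ∪ [42, 54) ∪ [55, 60)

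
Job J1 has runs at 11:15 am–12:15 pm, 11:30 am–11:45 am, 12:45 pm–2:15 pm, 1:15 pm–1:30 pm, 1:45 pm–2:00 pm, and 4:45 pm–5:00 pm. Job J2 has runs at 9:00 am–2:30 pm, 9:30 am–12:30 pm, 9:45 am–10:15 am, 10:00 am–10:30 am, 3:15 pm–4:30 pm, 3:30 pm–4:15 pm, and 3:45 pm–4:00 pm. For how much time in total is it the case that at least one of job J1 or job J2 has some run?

Merge the first list: 11:15 am–12:15 pm, 12:45 pm–2:15 pm, 4:45 pm–5:00 pm.
Merge the second list: 9:00 am–2:30 pm, 3:15 pm–4:30 pm.
A ∪ B = 9:00 am–2:30 pm, 3:15 pm–4:30 pm, 4:45 pm–5:00 pm.
Total: 5 h 30 min + 1 h 15 min + 15 min = 7 h.

7 h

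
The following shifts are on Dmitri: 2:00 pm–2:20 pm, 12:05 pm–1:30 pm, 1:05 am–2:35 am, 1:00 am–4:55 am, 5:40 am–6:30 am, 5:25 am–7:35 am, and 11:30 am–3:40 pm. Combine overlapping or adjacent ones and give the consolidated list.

1:00 am–4:55 am, 5:25 am–7:35 am, 11:30 am–3:40 pm

Sort by start: 1:00 am–4:55 am, 1:05 am–2:35 am, 5:25 am–7:35 am, 5:40 am–6:30 am, 11:30 am–3:40 pm, 12:05 pm–1:30 pm, 2:00 pm–2:20 pm.
1:05 am–2:35 am overlaps/touches 1:00 am–4:55 am → extend to 1:00 am–4:55 am.
5:25 am–7:35 am is disjoint → start new block.
5:40 am–6:30 am overlaps/touches 5:25 am–7:35 am → extend to 5:25 am–7:35 am.
11:30 am–3:40 pm is disjoint → start new block.
12:05 pm–1:30 pm overlaps/touches 11:30 am–3:40 pm → extend to 11:30 am–3:40 pm.
2:00 pm–2:20 pm overlaps/touches 11:30 am–3:40 pm → extend to 11:30 am–3:40 pm.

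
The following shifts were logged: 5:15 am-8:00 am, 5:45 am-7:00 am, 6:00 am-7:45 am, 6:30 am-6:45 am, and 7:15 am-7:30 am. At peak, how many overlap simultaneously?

Sweep endpoints in order; track running count of active intervals.
Peak of 4 reached at 6:30 am.

4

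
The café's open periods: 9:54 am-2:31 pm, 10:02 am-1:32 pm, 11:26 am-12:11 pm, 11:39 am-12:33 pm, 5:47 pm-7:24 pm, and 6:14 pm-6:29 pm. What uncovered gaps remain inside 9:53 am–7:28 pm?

Covered (merged): 9:54 am–2:31 pm, 5:47 pm–7:24 pm.
Gaps within 9:53 am–7:28 pm: 9:53 am–9:54 am, 2:31 pm–5:47 pm, 7:24 pm–7:28 pm.

9:53 am–9:54 am, 2:31 pm–5:47 pm, 7:24 pm–7:28 pm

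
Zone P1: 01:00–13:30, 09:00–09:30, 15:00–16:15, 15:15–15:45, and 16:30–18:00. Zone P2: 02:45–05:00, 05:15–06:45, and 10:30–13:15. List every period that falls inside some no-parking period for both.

A, merged: 01:00–13:30, 15:00–16:15, 16:30–18:00.
01:00–13:30 ∩ B → 02:45–05:00, 05:15–06:45, 10:30–13:15.
15:00–16:15 meets no B interval.
16:30–18:00 meets no B interval.

02:45–05:00, 05:15–06:45, 10:30–13:15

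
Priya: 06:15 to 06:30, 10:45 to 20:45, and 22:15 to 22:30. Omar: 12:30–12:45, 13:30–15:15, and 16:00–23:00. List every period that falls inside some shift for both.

12:30–12:45, 13:30–15:15, 16:00–20:45, 22:15–22:30

06:15–06:30: no overlap with the second set.
10:45–20:45 meets the second set on 12:30–12:45, 13:30–15:15, 16:00–20:45.
22:15–22:30 meets the second set on 22:15–22:30.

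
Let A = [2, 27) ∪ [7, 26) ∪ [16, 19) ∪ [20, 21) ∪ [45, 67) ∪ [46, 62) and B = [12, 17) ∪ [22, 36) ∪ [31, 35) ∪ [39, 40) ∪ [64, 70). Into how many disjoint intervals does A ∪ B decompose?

3

First set merges to [2, 27), [45, 67).
Second set merges to [12, 17), [22, 36), [39, 40), [64, 70).
A ∪ B = [2, 36), [39, 40), [45, 70).
That is 3 disjoint pieces.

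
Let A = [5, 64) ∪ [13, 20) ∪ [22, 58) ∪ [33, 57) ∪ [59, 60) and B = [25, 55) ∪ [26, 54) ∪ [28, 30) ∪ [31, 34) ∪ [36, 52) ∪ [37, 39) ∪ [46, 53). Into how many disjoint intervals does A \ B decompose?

Merge the first list: [5, 64).
Merge the second list: [25, 55).
A \ B = [5, 25), [55, 64).
That is 2 disjoint pieces.

2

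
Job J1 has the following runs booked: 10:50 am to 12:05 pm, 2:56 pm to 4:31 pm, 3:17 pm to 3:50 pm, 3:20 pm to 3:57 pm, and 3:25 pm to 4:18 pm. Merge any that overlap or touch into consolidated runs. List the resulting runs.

10:50 am-12:05 pm, 2:56 pm-4:31 pm

2:56 pm-4:31 pm is disjoint → start new block.
3:17 pm-3:50 pm overlaps/touches 2:56 pm-4:31 pm → extend to 2:56 pm-4:31 pm.
3:20 pm-3:57 pm overlaps/touches 2:56 pm-4:31 pm → extend to 2:56 pm-4:31 pm.
3:25 pm-4:18 pm overlaps/touches 2:56 pm-4:31 pm → extend to 2:56 pm-4:31 pm.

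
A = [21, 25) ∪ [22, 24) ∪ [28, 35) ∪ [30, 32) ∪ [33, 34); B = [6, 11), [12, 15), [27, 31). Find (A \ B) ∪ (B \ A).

A, merged: [21, 25), [28, 35).
Only in the first: [21, 25), [31, 35).
Only in the second: [6, 11), [12, 15), [27, 28).
Together these are the periods covered by exactly one.

[6, 11) ∪ [12, 15) ∪ [21, 25) ∪ [27, 28) ∪ [31, 35)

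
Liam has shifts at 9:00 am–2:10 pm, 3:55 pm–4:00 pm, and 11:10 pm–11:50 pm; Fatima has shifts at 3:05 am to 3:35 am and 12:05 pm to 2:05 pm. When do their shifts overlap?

9:00 am–2:10 pm overlaps B on 12:05 pm–2:05 pm.
3:55 pm–4:00 pm falls entirely outside B.
11:10 pm–11:50 pm falls entirely outside B.

12:05 pm–2:05 pm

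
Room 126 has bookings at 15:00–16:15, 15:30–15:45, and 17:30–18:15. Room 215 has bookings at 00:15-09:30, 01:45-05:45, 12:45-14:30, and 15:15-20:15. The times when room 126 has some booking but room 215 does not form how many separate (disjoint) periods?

1

Merge the first list: 15:00–16:15, 17:30–18:15.
Merge the second list: 00:15–09:30, 12:45–14:30, 15:15–20:15.
A \ B = 15:00–15:15.
That is 1 disjoint piece.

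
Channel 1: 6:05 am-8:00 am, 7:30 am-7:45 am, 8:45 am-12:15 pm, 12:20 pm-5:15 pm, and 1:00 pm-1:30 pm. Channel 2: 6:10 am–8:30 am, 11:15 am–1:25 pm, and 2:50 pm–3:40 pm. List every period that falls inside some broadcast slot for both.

6:10 am–8:00 am, 11:15 am–12:15 pm, 12:20 pm–1:25 pm, 2:50 pm–3:40 pm

Merge the first list: 6:05 am–8:00 am, 8:45 am–12:15 pm, 12:20 pm–5:15 pm.
6:05 am–8:00 am overlaps B on 6:10 am–8:00 am.
8:45 am–12:15 pm overlaps B on 11:15 am–12:15 pm.
12:20 pm–5:15 pm overlaps B on 12:20 pm–1:25 pm, 2:50 pm–3:40 pm.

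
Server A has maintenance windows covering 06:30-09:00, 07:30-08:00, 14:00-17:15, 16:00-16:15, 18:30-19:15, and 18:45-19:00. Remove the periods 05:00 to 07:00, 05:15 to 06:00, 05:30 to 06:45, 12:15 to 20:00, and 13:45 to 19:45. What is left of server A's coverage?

First set merges to 06:30-09:00, 14:00-17:15, 18:30-19:15.
Second set merges to 05:00-07:00, 12:15-20:00.
06:30-09:00 \ B = 07:00-09:00.
14:00-17:15: entirely removed.
18:30-19:15: entirely removed.

07:00-09:00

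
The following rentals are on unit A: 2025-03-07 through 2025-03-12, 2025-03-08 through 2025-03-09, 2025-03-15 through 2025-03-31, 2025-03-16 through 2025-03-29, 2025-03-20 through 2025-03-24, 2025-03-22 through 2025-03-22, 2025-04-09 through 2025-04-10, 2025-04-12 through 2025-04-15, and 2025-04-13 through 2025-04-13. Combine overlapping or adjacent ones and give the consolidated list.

2025-03-07 through 2025-03-12, 2025-03-15 through 2025-03-31, 2025-04-09 through 2025-04-10, 2025-04-12 through 2025-04-15

2025-03-08 through 2025-03-09 overlaps/touches 2025-03-07 through 2025-03-12 → extend to 2025-03-07 through 2025-03-12.
2025-03-15 through 2025-03-31 is disjoint → start new block.
2025-03-16 through 2025-03-29 overlaps/touches 2025-03-15 through 2025-03-31 → extend to 2025-03-15 through 2025-03-31.
2025-03-20 through 2025-03-24 overlaps/touches 2025-03-15 through 2025-03-31 → extend to 2025-03-15 through 2025-03-31.
2025-03-22 through 2025-03-22 overlaps/touches 2025-03-15 through 2025-03-31 → extend to 2025-03-15 through 2025-03-31.
2025-04-09 through 2025-04-10 is disjoint → start new block.
2025-04-12 through 2025-04-15 is disjoint → start new block.
2025-04-13 through 2025-04-13 overlaps/touches 2025-04-12 through 2025-04-15 → extend to 2025-04-12 through 2025-04-15.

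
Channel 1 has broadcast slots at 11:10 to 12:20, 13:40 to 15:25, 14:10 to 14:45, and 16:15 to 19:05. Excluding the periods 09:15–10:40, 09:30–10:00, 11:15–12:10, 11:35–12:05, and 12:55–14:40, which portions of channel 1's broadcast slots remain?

First set merges to 11:10–12:20, 13:40–15:25, 16:15–19:05.
Second set merges to 09:15–10:40, 11:15–12:10, 12:55–14:40.
11:10–12:20 \ B = 11:10–11:15, 12:10–12:20.
13:40–15:25 \ B = 14:40–15:25.
16:15–19:05: nothing removed.

11:10–11:15, 12:10–12:20, 14:40–15:25, 16:15–19:05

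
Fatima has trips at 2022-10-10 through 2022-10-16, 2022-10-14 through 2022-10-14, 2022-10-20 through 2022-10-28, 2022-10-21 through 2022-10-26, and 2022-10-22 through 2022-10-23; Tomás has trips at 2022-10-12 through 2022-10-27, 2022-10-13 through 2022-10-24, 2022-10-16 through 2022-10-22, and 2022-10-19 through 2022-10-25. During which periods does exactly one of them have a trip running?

2022-10-10 through 2022-10-11, 2022-10-17 through 2022-10-19, 2022-10-28 through 2022-10-28

Merge the first list: 2022-10-10 through 2022-10-16, 2022-10-20 through 2022-10-28.
Merge the second list: 2022-10-12 through 2022-10-27.
A \ B = 2022-10-10 through 2022-10-11, 2022-10-28 through 2022-10-28.
B \ A = 2022-10-17 through 2022-10-19.
Union of the two gives the symmetric difference.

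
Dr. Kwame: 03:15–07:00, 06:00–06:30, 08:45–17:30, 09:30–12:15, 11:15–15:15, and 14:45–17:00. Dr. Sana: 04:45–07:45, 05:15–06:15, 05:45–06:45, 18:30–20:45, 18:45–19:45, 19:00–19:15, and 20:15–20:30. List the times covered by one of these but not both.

03:15-04:45, 07:00-07:45, 08:45-17:30, 18:30-20:45

A, merged: 03:15-07:00, 08:45-17:30.
B, merged: 04:45-07:45, 18:30-20:45.
A \ B = 03:15-04:45, 08:45-17:30.
B \ A = 07:00-07:45, 18:30-20:45.
Union of the two gives the symmetric difference.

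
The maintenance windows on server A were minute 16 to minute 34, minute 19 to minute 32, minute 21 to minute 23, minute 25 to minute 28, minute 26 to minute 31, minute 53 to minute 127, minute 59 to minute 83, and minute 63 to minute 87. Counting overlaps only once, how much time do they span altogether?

Merged: minute 16 to minute 34, minute 53 to minute 127.
Lengths: 18 minutes + 74 minutes = 92 minutes.

92 minutes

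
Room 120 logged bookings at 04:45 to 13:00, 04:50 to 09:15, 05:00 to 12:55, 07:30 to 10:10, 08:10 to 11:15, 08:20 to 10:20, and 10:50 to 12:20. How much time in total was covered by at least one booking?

8 h 15 min

Merged: 04:45–13:00.
Length: 8 h 15 min.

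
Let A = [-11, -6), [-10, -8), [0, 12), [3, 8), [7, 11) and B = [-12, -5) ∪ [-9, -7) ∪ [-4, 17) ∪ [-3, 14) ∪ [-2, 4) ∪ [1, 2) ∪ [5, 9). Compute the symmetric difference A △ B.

A, merged: [-11, -6), [0, 12).
B, merged: [-12, -5), [-4, 17).
A \ B = none.
B \ A = [-12, -11), [-6, -5), [-4, 0), [12, 17).
Union of the two gives the symmetric difference.

[-12, -11) ∪ [-6, -5) ∪ [-4, 0) ∪ [12, 17)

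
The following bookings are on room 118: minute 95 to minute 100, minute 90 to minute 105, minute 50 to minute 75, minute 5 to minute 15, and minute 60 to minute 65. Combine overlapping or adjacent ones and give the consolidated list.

minute 5 to minute 15, minute 50 to minute 75, minute 90 to minute 105

Sort by start: minute 5 to minute 15, minute 50 to minute 75, minute 60 to minute 65, minute 90 to minute 105, minute 95 to minute 100.
minute 50 to minute 75 is disjoint → start new block.
minute 60 to minute 65 overlaps/touches minute 50 to minute 75 → extend to minute 50 to minute 75.
minute 90 to minute 105 is disjoint → start new block.
minute 95 to minute 100 overlaps/touches minute 90 to minute 105 → extend to minute 90 to minute 105.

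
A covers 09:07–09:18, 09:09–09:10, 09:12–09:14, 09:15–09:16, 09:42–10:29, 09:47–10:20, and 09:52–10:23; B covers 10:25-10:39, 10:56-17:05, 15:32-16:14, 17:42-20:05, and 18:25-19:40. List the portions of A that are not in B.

First set merges to 09:07–09:18, 09:42–10:29.
Second set merges to 10:25–10:39, 10:56–17:05, 17:42–20:05.
09:07–09:18: nothing removed.
09:42–10:29 \ B = 09:42–10:25.

09:07–09:18, 09:42–10:25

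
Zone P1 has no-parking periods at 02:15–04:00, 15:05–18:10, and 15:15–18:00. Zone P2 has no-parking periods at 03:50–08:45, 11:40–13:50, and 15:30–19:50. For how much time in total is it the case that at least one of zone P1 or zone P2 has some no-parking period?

First set merges to 02:15–04:00, 15:05–18:10.
A ∪ B = 02:15–08:45, 11:40–13:50, 15:05–19:50.
Total: 6 h 30 min + 2 h 10 min + 4 h 45 min = 13 h 25 min.

13 h 25 min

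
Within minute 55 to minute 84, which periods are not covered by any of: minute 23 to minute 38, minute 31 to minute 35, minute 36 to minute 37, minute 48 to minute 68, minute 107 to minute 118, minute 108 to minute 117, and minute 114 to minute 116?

minute 68 to minute 84

Covered (merged): minute 23 to minute 38, minute 48 to minute 68, minute 107 to minute 118.
Uncovered inside minute 55 to minute 84: minute 68 to minute 84.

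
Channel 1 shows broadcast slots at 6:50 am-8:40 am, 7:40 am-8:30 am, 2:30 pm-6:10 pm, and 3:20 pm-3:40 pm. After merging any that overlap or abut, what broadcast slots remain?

7:40 am–8:30 am overlaps/touches 6:50 am–8:40 am → extend to 6:50 am–8:40 am.
2:30 pm–6:10 pm is disjoint → start new block.
3:20 pm–3:40 pm overlaps/touches 2:30 pm–6:10 pm → extend to 2:30 pm–6:10 pm.

6:50 am–8:40 am, 2:30 pm–6:10 pm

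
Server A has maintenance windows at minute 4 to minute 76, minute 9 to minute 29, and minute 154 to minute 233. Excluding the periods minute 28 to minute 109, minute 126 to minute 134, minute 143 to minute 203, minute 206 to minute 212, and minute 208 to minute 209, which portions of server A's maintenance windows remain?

First set merges to minute 4 to minute 76, minute 154 to minute 233.
Second set merges to minute 28 to minute 109, minute 126 to minute 134, minute 143 to minute 203, minute 206 to minute 212.
minute 4 to minute 76 with B removed leaves minute 4 to minute 28.
minute 154 to minute 233 with B removed leaves minute 203 to minute 206, minute 212 to minute 233.

minute 4 to minute 28, minute 203 to minute 206, minute 212 to minute 233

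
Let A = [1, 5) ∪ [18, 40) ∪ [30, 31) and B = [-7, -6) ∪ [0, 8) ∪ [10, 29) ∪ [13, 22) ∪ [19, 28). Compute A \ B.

[29, 40)

A, merged: [1, 5), [18, 40).
B, merged: [-7, -6), [0, 8), [10, 29).
[1, 5): entirely removed.
[18, 40) \ B = [29, 40).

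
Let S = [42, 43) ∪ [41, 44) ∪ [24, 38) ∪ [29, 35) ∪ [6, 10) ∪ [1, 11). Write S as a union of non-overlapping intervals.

[1, 11) ∪ [24, 38) ∪ [41, 44)

Sort by start: [1, 11), [6, 10), [24, 38), [29, 35), [41, 44), [42, 43).
[6, 10) overlaps/touches [1, 11) → extend to [1, 11).
[24, 38) is disjoint → start new block.
[29, 35) overlaps/touches [24, 38) → extend to [24, 38).
[41, 44) is disjoint → start new block.
[42, 43) overlaps/touches [41, 44) → extend to [41, 44).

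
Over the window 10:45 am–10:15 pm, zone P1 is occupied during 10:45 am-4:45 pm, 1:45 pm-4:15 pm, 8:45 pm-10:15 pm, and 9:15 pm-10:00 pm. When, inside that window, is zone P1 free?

4:45 pm–8:45 pm

After merging, the occupied span is 10:45 am–4:45 pm, 8:45 pm–10:15 pm.
Gaps within 10:45 am–10:15 pm: 4:45 pm–8:45 pm.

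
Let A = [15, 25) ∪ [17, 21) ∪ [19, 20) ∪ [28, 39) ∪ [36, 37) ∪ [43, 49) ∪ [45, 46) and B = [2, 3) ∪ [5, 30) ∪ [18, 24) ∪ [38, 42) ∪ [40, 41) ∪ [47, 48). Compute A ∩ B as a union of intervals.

[15, 25) ∪ [28, 30) ∪ [38, 39) ∪ [47, 48)

A, merged: [15, 25), [28, 39), [43, 49).
B, merged: [2, 3), [5, 30), [38, 42), [47, 48).
[15, 25) meets the second set on [15, 25).
[28, 39) meets the second set on [28, 30), [38, 39).
[43, 49) meets the second set on [47, 48).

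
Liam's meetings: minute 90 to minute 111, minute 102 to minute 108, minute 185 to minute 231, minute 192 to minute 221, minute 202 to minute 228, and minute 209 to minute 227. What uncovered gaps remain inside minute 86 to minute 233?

Covered (merged): minute 90 to minute 111, minute 185 to minute 231.
Uncovered inside minute 86 to minute 233: minute 86 to minute 90, minute 111 to minute 185, minute 231 to minute 233.

minute 86 to minute 90, minute 111 to minute 185, minute 231 to minute 233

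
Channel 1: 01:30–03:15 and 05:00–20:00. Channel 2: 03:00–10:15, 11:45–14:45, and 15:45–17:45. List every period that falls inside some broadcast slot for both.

03:00–03:15, 05:00–10:15, 11:45–14:45, 15:45–17:45

01:30–03:15 overlaps B on 03:00–03:15.
05:00–20:00 overlaps B on 05:00–10:15, 11:45–14:45, 15:45–17:45.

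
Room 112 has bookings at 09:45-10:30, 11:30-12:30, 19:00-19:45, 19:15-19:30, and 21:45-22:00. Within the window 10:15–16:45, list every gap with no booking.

10:30–11:30, 12:30–16:45

After merging, the occupied span is 09:45–10:30, 11:30–12:30, 19:00–19:45, 21:45–22:00.
Gaps within 10:15–16:45: 10:30–11:30, 12:30–16:45.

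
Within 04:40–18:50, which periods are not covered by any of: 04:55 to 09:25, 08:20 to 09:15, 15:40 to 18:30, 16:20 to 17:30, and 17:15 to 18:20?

The merged coverage is 04:55–09:25, 15:40–18:30.
Uncovered inside 04:40–18:50: 04:40–04:55, 09:25–15:40, 18:30–18:50.

04:40–04:55, 09:25–15:40, 18:30–18:50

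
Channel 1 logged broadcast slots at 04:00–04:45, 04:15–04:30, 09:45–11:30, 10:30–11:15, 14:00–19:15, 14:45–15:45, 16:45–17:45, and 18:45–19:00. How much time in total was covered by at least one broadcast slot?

7 h 45 min

Merged: 04:00–04:45, 09:45–11:30, 14:00–19:15.
Lengths: 45 min + 1 h 45 min + 5 h 15 min = 7 h 45 min.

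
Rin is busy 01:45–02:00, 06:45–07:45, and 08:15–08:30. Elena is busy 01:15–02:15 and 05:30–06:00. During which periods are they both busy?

01:45–02:00

01:45–02:00 ∩ B → 01:45–02:00.
06:45–07:45 meets no B interval.
08:15–08:30 meets no B interval.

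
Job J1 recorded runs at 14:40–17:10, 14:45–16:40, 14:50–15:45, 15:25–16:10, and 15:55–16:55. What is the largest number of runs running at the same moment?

At 15:25, 4 of the intervals are simultaneously active.
No point has more.

4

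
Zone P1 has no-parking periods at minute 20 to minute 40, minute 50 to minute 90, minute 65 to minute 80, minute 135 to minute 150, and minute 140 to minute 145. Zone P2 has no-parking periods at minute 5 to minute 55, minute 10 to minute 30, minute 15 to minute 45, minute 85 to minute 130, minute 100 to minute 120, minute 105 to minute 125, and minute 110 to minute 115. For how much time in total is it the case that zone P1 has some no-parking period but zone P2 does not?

45 minutes

A, merged: minute 20 to minute 40, minute 50 to minute 90, minute 135 to minute 150.
B, merged: minute 5 to minute 55, minute 85 to minute 130.
A \ B = minute 55 to minute 85, minute 135 to minute 150.
Total: 30 minutes + 15 minutes = 45 minutes.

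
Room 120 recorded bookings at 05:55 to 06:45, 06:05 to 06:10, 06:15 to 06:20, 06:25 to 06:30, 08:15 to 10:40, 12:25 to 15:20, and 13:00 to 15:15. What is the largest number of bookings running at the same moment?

Sweep endpoints in order; track running count of active intervals.
Peak of 2 reached at 06:05.

2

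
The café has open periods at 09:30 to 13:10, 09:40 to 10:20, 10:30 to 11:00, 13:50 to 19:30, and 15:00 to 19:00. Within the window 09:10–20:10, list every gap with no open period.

09:10–09:30, 13:10–13:50, 19:30–20:10

Covered (merged): 09:30–13:10, 13:50–19:30.
Complement within 09:10–20:10: 09:10–09:30, 13:10–13:50, 19:30–20:10.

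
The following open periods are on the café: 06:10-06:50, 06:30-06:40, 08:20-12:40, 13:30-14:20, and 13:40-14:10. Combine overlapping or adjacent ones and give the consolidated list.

06:10–06:50, 08:20–12:40, 13:30–14:20

06:30–06:40 overlaps/touches 06:10–06:50 → extend to 06:10–06:50.
08:20–12:40 is disjoint → start new block.
13:30–14:20 is disjoint → start new block.
13:40–14:10 overlaps/touches 13:30–14:20 → extend to 13:30–14:20.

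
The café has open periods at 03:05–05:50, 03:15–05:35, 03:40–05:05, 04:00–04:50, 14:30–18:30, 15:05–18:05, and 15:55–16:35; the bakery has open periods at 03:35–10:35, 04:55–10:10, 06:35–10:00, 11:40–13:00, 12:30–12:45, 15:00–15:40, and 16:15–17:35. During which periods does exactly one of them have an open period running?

First set merges to 03:05-05:50, 14:30-18:30.
Second set merges to 03:35-10:35, 11:40-13:00, 15:00-15:40, 16:15-17:35.
A \ B = 03:05-03:35, 14:30-15:00, 15:40-16:15, 17:35-18:30.
B \ A = 05:50-10:35, 11:40-13:00.
Union of the two gives the symmetric difference.

03:05-03:35, 05:50-10:35, 11:40-13:00, 14:30-15:00, 15:40-16:15, 17:35-18:30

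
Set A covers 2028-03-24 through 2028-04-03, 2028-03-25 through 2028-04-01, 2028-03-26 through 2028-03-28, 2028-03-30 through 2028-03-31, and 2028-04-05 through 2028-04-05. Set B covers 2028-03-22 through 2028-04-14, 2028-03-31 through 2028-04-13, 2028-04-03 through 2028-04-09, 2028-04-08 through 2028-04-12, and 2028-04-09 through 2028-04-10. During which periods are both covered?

2028-03-24 through 2028-04-03, 2028-04-05 through 2028-04-05

A, merged: 2028-03-24 through 2028-04-03, 2028-04-05 through 2028-04-05.
B, merged: 2028-03-22 through 2028-04-14.
2028-03-24 through 2028-04-03 meets the second set on 2028-03-24 through 2028-04-03.
2028-04-05 through 2028-04-05 meets the second set on 2028-04-05 through 2028-04-05.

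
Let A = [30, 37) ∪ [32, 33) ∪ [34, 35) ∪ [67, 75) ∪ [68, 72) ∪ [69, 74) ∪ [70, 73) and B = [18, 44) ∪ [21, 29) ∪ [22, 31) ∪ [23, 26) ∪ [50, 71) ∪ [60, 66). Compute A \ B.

[71, 75)

First set merges to [30, 37), [67, 75).
Second set merges to [18, 44), [50, 71).
[30, 37) lies entirely inside B → drops out.
[67, 75) with B removed leaves [71, 75).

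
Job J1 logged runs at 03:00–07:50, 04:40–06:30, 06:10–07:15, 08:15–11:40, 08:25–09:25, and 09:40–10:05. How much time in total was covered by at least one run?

Merged: 03:00-07:50, 08:15-11:40.
Lengths: 4 h 50 min + 3 h 25 min = 8 h 15 min.

8 h 15 min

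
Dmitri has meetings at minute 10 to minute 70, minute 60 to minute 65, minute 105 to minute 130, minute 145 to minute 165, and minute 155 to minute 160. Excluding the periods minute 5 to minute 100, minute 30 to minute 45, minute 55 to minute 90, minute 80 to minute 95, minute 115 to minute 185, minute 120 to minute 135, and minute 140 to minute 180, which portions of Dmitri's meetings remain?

Merge the first list: minute 10 to minute 70, minute 105 to minute 130, minute 145 to minute 165.
Merge the second list: minute 5 to minute 100, minute 115 to minute 185.
minute 10 to minute 70: entirely removed.
minute 105 to minute 130 \ B = minute 105 to minute 115.
minute 145 to minute 165: entirely removed.

minute 105 to minute 115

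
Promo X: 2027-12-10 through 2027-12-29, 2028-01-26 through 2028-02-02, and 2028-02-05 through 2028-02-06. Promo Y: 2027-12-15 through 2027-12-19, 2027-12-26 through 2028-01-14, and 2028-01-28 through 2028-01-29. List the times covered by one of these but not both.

2027-12-10 through 2027-12-14, 2027-12-20 through 2027-12-25, 2027-12-30 through 2028-01-14, 2028-01-26 through 2028-01-27, 2028-01-30 through 2028-02-02, 2028-02-05 through 2028-02-06

A \ B = 2027-12-10 through 2027-12-14, 2027-12-20 through 2027-12-25, 2028-01-26 through 2028-01-27, 2028-01-30 through 2028-02-02, 2028-02-05 through 2028-02-06.
B \ A = 2027-12-30 through 2028-01-14.
Union of the two gives the symmetric difference.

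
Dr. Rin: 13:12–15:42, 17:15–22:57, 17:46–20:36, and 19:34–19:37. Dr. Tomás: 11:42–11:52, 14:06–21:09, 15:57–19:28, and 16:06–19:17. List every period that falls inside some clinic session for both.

14:06–15:42, 17:15–21:09

First set merges to 13:12–15:42, 17:15–22:57.
Second set merges to 11:42–11:52, 14:06–21:09.
13:12–15:42 meets the second set on 14:06–15:42.
17:15–22:57 meets the second set on 17:15–21:09.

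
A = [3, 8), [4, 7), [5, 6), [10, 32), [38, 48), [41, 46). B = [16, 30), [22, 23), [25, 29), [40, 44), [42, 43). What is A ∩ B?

[16, 30) ∪ [40, 44)

First set merges to [3, 8), [10, 32), [38, 48).
Second set merges to [16, 30), [40, 44).
[3, 8): no overlap with the second set.
[10, 32) meets the second set on [16, 30).
[38, 48) meets the second set on [40, 44).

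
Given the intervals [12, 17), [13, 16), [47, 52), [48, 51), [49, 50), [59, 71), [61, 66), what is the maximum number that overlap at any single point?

Sweep endpoints in order; track running count of active intervals.
Peak of 3 reached at 49.

3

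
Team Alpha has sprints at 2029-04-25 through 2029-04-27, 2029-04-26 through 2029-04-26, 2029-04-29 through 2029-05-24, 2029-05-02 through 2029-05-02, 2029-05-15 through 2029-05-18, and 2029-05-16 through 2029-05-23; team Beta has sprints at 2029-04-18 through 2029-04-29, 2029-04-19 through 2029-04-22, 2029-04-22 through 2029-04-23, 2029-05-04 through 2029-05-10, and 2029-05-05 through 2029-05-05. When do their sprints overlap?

2029-04-25 through 2029-04-27, 2029-04-29 through 2029-04-29, 2029-05-04 through 2029-05-10

Merge the first list: 2029-04-25 through 2029-04-27, 2029-04-29 through 2029-05-24.
Merge the second list: 2029-04-18 through 2029-04-29, 2029-05-04 through 2029-05-10.
2029-04-25 through 2029-04-27 ∩ B → 2029-04-25 through 2029-04-27.
2029-04-29 through 2029-05-24 ∩ B → 2029-04-29 through 2029-04-29, 2029-05-04 through 2029-05-10.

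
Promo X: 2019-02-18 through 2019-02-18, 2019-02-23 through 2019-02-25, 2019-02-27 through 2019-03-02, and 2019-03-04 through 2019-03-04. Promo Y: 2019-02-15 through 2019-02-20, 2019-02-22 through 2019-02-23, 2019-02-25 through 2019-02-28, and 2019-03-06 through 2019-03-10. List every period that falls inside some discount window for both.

2019-02-18 through 2019-02-18, 2019-02-23 through 2019-02-23, 2019-02-25 through 2019-02-25, 2019-02-27 through 2019-02-28

2019-02-18 through 2019-02-18 overlaps B on 2019-02-18 through 2019-02-18.
2019-02-23 through 2019-02-25 overlaps B on 2019-02-23 through 2019-02-23, 2019-02-25 through 2019-02-25.
2019-02-27 through 2019-03-02 overlaps B on 2019-02-27 through 2019-02-28.
2019-03-04 through 2019-03-04 falls entirely outside B.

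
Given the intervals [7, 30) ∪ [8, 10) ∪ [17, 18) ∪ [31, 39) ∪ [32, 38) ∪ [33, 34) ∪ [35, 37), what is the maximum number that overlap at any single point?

3

Sweep endpoints in order; track running count of active intervals.
Peak of 3 reached at 33.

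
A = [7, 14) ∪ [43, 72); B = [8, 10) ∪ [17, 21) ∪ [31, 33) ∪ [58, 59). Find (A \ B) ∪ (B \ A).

A \ B = [7, 8), [10, 14), [43, 58), [59, 72).
B \ A = [17, 21), [31, 33).
Union of the two gives the symmetric difference.

[7, 8) ∪ [10, 14) ∪ [17, 21) ∪ [31, 33) ∪ [43, 58) ∪ [59, 72)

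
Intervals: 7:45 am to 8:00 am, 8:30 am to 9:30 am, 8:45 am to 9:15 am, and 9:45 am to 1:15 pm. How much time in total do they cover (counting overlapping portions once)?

Merged: 7:45 am–8:00 am, 8:30 am–9:30 am, 9:45 am–1:15 pm.
Lengths: 15 min + 1 h + 3 h 30 min = 4 h 45 min.

4 h 45 min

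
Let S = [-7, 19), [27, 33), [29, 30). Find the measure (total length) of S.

32

Merged: [-7, 19), [27, 33).
Lengths: 26 + 6 = 32.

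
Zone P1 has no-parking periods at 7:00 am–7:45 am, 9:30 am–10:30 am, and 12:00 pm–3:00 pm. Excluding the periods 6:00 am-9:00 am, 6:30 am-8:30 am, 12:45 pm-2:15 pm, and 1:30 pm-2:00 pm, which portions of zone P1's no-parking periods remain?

9:30 am-10:30 am, 12:00 pm-12:45 pm, 2:15 pm-3:00 pm

Merge the second list: 6:00 am-9:00 am, 12:45 pm-2:15 pm.
7:00 am-7:45 am lies entirely inside B → drops out.
9:30 am-10:30 am is untouched.
12:00 pm-3:00 pm with B removed leaves 12:00 pm-12:45 pm, 2:15 pm-3:00 pm.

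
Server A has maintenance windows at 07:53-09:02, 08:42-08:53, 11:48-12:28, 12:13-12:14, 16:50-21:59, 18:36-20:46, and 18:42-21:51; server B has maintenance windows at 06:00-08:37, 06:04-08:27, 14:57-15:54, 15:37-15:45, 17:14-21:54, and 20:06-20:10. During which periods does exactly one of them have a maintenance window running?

Merge the first list: 07:53–09:02, 11:48–12:28, 16:50–21:59.
Merge the second list: 06:00–08:37, 14:57–15:54, 17:14–21:54.
A \ B = 08:37–09:02, 11:48–12:28, 16:50–17:14, 21:54–21:59.
B \ A = 06:00–07:53, 14:57–15:54.
Union of the two gives the symmetric difference.

06:00–07:53, 08:37–09:02, 11:48–12:28, 14:57–15:54, 16:50–17:14, 21:54–21:59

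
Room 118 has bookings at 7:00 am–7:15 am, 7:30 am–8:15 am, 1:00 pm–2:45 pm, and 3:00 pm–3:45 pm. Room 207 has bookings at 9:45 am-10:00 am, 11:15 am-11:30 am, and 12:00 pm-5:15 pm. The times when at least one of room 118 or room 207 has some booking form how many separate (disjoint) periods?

A ∪ B = 7:00 am-7:15 am, 7:30 am-8:15 am, 9:45 am-10:00 am, 11:15 am-11:30 am, 12:00 pm-5:15 pm.
That is 5 disjoint pieces.

5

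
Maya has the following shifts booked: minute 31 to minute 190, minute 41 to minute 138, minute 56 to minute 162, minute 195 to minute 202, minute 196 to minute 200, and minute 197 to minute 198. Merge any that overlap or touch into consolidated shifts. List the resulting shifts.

minute 41 to minute 138 overlaps/touches minute 31 to minute 190 → extend to minute 31 to minute 190.
minute 56 to minute 162 overlaps/touches minute 31 to minute 190 → extend to minute 31 to minute 190.
minute 195 to minute 202 is disjoint → start new block.
minute 196 to minute 200 overlaps/touches minute 195 to minute 202 → extend to minute 195 to minute 202.
minute 197 to minute 198 overlaps/touches minute 195 to minute 202 → extend to minute 195 to minute 202.

minute 31 to minute 190, minute 195 to minute 202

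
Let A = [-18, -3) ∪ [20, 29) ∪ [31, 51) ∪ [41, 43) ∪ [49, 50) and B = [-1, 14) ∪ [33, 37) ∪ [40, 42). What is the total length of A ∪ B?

First set merges to [-18, -3), [20, 29), [31, 51).
A ∪ B = [-18, -3), [-1, 14), [20, 29), [31, 51).
Total: 15 + 15 + 9 + 20 = 59.

59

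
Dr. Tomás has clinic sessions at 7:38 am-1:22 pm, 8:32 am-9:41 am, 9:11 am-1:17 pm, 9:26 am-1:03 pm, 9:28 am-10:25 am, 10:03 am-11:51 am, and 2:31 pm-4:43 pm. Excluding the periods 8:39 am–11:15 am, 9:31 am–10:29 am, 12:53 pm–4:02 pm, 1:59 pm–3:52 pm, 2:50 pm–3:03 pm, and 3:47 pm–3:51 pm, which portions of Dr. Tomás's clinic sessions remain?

A, merged: 7:38 am–1:22 pm, 2:31 pm–4:43 pm.
B, merged: 8:39 am–11:15 am, 12:53 pm–4:02 pm.
7:38 am–1:22 pm minus B → 7:38 am–8:39 am, 11:15 am–12:53 pm.
2:31 pm–4:43 pm minus B → 4:02 pm–4:43 pm.

7:38 am–8:39 am, 11:15 am–12:53 pm, 4:02 pm–4:43 pm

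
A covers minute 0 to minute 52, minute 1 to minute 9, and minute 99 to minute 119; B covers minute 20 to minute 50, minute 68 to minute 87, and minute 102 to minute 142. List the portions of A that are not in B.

minute 0 to minute 20, minute 50 to minute 52, minute 99 to minute 102

Merge the first list: minute 0 to minute 52, minute 99 to minute 119.
minute 0 to minute 52 minus B → minute 0 to minute 20, minute 50 to minute 52.
minute 99 to minute 119 minus B → minute 99 to minute 102.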